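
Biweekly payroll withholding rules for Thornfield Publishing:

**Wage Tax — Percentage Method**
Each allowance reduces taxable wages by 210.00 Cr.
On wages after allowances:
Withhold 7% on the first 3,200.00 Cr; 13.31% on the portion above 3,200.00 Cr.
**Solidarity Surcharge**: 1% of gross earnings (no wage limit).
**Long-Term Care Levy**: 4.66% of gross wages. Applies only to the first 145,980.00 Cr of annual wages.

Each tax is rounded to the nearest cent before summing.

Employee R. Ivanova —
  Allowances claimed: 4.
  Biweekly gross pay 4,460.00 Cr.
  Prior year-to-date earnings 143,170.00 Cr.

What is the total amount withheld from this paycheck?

Wage Tax: taxable = 4,460.00 Cr − 4×210.00 Cr = 3,620.00 Cr
  224.00 Cr + 13.31% × (3,620.00 Cr − 3,200.00 Cr) = 224.00 Cr + 13.31% × 420.00 Cr = 279.90 Cr
Solidarity Surcharge: 1% × 4,460.00 Cr = 44.60 Cr
Long-Term Care Levy: cap 145,980.00 Cr − YTD 143,170.00 Cr = 2,810.00 Cr subject; 4.66% × 2,810.00 Cr = 130.95 Cr
Total: 279.90 Cr + 44.60 Cr + 130.95 Cr = 455.45 Cr

455.45 Cr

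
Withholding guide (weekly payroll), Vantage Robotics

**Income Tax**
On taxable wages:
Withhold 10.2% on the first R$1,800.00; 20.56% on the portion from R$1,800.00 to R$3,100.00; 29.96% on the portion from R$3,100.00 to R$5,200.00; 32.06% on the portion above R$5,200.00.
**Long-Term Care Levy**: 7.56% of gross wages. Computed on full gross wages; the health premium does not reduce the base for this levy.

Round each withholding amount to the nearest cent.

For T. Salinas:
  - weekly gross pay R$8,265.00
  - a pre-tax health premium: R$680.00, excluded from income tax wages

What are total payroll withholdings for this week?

Income Tax: taxable = R$8,265.00 − R$680.00 = R$7,585.00
  R$1,080.04 + 32.06% × (R$7,585.00 − R$5,200.00) = R$1,080.04 + 32.06% × R$2,385.00 = R$1,844.67
Long-Term Care Levy: 7.56% × R$8,265.00 = R$624.83
Total: R$1,844.67 + R$624.83 = R$2,469.50

R$2,469.50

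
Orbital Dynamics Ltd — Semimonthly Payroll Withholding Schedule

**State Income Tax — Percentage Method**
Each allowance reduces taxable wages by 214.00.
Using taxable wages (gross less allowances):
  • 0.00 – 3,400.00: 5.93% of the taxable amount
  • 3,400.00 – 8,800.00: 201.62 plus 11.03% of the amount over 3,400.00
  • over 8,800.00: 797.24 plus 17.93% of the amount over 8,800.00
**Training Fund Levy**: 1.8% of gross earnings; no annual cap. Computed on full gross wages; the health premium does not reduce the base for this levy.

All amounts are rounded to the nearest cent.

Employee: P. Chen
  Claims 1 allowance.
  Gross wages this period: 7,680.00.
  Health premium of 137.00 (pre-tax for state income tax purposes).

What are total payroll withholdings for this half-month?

773.23

State Income Tax: taxable = 7,680.00 − 137.00 − 1×214.00 = 7,329.00
  201.62 + 11.03% × (7,329.00 − 3,400.00) = 201.62 + 11.03% × 3,929.00 = 634.99
Training Fund Levy: 1.8% × 7,680.00 = 138.24
Total: 634.99 + 138.24 = 773.23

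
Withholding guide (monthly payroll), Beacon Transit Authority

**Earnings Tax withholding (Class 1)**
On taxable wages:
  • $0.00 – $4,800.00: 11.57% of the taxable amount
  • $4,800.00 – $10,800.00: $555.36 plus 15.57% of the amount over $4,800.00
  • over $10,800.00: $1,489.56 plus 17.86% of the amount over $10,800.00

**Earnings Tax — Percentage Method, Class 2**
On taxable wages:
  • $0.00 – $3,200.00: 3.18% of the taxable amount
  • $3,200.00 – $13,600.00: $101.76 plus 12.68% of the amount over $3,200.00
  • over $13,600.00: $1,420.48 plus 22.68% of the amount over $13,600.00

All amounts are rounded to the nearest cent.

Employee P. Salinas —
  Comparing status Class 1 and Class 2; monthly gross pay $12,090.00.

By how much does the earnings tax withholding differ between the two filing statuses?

$490.94

Earnings Tax (Class 1): taxable = $12,090.00
  $1,489.56 + 17.86% × ($12,090.00 − $10,800.00) = $1,489.56 + 17.86% × $1,290.00 = $1,719.95
Earnings Tax (Class 2): taxable = $12,090.00
  $101.76 + 12.68% × ($12,090.00 − $3,200.00) = $101.76 + 12.68% × $8,890.00 = $1,229.01
Difference: |$1,719.95 − $1,229.01| = $490.94 (higher under Class 1)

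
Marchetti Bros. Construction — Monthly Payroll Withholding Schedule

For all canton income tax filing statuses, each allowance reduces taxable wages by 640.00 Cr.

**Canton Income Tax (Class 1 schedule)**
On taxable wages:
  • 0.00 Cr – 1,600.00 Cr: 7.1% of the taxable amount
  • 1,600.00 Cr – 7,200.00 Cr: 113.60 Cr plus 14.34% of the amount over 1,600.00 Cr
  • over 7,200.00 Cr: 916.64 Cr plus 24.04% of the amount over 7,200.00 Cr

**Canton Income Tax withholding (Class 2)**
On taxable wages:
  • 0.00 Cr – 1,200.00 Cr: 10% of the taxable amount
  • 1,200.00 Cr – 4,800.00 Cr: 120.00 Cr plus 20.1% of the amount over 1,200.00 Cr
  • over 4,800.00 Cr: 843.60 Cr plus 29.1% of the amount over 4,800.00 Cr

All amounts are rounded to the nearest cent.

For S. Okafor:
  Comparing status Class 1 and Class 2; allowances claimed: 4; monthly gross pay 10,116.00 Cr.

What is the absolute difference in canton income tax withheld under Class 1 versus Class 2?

643.38 Cr

Canton Income Tax (Class 1): taxable = 10,116.00 Cr − 4×640.00 Cr = 7,556.00 Cr
  916.64 Cr + 24.04% × (7,556.00 Cr − 7,200.00 Cr) = 916.64 Cr + 24.04% × 356.00 Cr = 1,002.22 Cr
Canton Income Tax (Class 2): taxable = 10,116.00 Cr − 4×640.00 Cr = 7,556.00 Cr
  843.60 Cr + 29.1% × (7,556.00 Cr − 4,800.00 Cr) = 843.60 Cr + 29.1% × 2,756.00 Cr = 1,645.60 Cr
Difference: |1,002.22 Cr − 1,645.60 Cr| = 643.38 Cr (higher under Class 2)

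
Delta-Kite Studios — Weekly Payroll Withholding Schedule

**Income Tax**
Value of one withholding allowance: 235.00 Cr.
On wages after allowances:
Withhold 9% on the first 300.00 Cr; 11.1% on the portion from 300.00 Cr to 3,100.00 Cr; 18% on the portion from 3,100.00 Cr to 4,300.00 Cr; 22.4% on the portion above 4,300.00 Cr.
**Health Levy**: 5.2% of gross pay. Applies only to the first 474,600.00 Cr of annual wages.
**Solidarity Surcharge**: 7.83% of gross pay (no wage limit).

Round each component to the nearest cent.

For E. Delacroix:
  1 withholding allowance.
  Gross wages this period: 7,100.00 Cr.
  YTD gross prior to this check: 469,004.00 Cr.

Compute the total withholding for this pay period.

1,975.28 Cr

Income Tax: taxable = 7,100.00 Cr − 1×235.00 Cr = 6,865.00 Cr
  553.80 Cr + 22.4% × (6,865.00 Cr − 4,300.00 Cr) = 553.80 Cr + 22.4% × 2,565.00 Cr = 1,128.36 Cr
Health Levy: cap 474,600.00 Cr − YTD 469,004.00 Cr = 5,596.00 Cr subject; 5.2% × 5,596.00 Cr = 290.99 Cr
Solidarity Surcharge: 7.83% × 7,100.00 Cr = 555.93 Cr
Total: 1,128.36 Cr + 290.99 Cr + 555.93 Cr = 1,975.28 Cr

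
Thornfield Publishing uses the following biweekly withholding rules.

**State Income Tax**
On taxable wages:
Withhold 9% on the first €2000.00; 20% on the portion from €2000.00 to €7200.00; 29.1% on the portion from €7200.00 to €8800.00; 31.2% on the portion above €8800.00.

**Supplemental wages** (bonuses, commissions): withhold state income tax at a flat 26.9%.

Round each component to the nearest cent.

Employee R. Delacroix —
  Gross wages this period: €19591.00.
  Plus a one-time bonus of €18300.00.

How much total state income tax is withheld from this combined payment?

State Income Tax: taxable = €19591.00
  €1685.60 + 31.2% × (€19591.00 − €8800.00) = €1685.60 + 31.2% × €10791.00 = €5052.39
Supplemental (26.9% flat on bonus): 26.9% × €18300.00 = €4922.70
Total state income tax: €5052.39 + €4922.70 = €9975.09

€9975.09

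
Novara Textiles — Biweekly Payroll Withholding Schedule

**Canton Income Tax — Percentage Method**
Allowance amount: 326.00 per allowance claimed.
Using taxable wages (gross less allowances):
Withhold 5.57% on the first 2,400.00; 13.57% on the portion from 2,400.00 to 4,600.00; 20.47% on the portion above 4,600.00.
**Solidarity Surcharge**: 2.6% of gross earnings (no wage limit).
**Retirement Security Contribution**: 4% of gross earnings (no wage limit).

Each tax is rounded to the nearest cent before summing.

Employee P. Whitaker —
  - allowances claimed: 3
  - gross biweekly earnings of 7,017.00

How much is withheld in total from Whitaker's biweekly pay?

1,189.90

Canton Income Tax: taxable = 7,017.00 − 3×326.00 = 6,039.00
  432.22 + 20.47% × (6,039.00 − 4,600.00) = 432.22 + 20.47% × 1,439.00 = 726.78
Solidarity Surcharge: 2.6% × 7,017.00 = 182.44
Retirement Security Contribution: 4% × 7,017.00 = 280.68
Total: 726.78 + 182.44 + 280.68 = 1,189.90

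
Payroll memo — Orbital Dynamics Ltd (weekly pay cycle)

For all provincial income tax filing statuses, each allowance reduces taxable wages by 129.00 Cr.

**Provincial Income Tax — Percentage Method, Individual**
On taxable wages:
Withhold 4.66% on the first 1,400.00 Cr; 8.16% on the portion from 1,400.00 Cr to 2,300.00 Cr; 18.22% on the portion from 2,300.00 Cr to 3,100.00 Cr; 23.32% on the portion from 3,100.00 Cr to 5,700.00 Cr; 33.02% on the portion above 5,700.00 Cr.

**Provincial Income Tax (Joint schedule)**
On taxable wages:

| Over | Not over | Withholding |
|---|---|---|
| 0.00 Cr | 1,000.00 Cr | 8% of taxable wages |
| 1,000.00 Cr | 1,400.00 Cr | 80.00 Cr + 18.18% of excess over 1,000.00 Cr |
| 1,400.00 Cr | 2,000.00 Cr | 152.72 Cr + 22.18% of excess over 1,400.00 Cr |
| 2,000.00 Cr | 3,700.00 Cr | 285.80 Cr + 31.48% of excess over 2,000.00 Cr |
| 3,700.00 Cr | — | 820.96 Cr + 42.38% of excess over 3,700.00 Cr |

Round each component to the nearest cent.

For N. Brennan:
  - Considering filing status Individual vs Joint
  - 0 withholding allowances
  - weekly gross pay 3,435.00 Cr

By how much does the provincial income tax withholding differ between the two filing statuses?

Provincial Income Tax (Individual): taxable = 3,435.00 Cr
  284.44 Cr + 23.32% × (3,435.00 Cr − 3,100.00 Cr) = 284.44 Cr + 23.32% × 335.00 Cr = 362.56 Cr
Provincial Income Tax (Joint): taxable = 3,435.00 Cr
  285.80 Cr + 31.48% × (3,435.00 Cr − 2,000.00 Cr) = 285.80 Cr + 31.48% × 1,435.00 Cr = 737.54 Cr
Difference: |362.56 Cr − 737.54 Cr| = 374.98 Cr (higher under Joint)

374.98 Cr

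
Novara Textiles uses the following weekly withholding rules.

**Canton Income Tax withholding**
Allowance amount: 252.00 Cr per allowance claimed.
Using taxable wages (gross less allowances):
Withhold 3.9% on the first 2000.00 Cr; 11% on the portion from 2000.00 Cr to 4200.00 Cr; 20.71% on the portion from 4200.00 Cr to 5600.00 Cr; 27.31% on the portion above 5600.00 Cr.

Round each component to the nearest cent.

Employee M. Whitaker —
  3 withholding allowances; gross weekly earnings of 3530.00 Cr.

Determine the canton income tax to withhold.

163.14 Cr

Canton Income Tax: taxable = 3530.00 Cr − 3×252.00 Cr = 2774.00 Cr
  78.00 Cr + 11% × (2774.00 Cr − 2000.00 Cr) = 78.00 Cr + 11% × 774.00 Cr = 163.14 Cr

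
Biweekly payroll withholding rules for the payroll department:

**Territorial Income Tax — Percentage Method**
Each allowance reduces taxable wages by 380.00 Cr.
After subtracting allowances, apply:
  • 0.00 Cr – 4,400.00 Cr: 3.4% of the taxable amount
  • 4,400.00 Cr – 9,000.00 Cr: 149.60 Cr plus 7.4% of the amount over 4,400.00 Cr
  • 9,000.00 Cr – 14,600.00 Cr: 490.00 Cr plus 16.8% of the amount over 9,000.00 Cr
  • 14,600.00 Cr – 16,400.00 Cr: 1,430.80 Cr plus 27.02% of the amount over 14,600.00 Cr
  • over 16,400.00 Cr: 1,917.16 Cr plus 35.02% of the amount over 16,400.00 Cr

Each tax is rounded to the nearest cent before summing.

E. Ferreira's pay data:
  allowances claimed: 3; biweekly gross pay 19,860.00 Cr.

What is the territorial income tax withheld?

2,729.62 Cr

Territorial Income Tax: taxable = 19,860.00 Cr − 3×380.00 Cr = 18,720.00 Cr
  1,917.16 Cr + 35.02% × (18,720.00 Cr − 16,400.00 Cr) = 1,917.16 Cr + 35.02% × 2,320.00 Cr = 2,729.62 Cr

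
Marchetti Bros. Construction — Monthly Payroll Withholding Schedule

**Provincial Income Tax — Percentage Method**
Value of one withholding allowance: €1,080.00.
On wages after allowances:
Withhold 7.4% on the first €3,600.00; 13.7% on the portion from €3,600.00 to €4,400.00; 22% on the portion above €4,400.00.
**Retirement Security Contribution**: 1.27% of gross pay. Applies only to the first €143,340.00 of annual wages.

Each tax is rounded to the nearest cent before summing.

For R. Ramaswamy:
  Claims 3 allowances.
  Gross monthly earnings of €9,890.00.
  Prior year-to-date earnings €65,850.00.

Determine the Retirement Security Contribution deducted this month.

€125.60

Retirement Security Contribution: 1.27% × €9,890.00 = €125.60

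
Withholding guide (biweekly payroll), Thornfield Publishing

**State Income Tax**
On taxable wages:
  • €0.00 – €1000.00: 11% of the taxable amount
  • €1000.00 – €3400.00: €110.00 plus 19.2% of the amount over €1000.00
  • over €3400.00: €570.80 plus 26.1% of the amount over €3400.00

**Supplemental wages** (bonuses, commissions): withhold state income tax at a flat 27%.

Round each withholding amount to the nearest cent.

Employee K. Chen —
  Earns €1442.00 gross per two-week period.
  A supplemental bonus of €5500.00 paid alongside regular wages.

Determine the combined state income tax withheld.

State Income Tax: taxable = €1442.00
  €110.00 + 19.2% × (€1442.00 − €1000.00) = €110.00 + 19.2% × €442.00 = €194.86
Supplemental (27% flat on bonus): 27% × €5500.00 = €1485.00
Total state income tax: €194.86 + €1485.00 = €1679.86

€1679.86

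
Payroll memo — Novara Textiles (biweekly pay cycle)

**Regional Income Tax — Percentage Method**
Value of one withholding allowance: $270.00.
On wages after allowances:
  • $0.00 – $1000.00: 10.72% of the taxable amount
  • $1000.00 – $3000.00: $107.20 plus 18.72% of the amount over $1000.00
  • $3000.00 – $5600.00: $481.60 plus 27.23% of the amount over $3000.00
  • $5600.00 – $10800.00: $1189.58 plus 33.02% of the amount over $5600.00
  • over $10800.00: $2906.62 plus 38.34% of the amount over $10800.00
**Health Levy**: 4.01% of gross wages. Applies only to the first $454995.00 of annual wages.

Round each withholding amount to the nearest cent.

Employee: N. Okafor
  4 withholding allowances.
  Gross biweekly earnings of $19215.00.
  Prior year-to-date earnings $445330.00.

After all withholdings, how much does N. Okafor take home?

Regional Income Tax: taxable = $19215.00 − 4×$270.00 = $18135.00
  $2906.62 + 38.34% × ($18135.00 − $10800.00) = $2906.62 + 38.34% × $7335.00 = $5718.86
Health Levy: cap $454995.00 − YTD $445330.00 = $9665.00 subject; 4.01% × $9665.00 = $387.57
Total withheld: $5718.86 + $387.57 = $6106.43
Net pay: $19215.00 − $6106.43 = $13108.57

$13108.57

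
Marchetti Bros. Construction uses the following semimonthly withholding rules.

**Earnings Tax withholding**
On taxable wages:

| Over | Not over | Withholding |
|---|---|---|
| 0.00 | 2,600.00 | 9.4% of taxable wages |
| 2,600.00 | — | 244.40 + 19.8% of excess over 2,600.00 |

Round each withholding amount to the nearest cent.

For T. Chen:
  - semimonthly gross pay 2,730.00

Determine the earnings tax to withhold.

Earnings Tax: taxable = 2,730.00
  244.40 + 19.8% × (2,730.00 − 2,600.00) = 244.40 + 19.8% × 130.00 = 270.14

270.14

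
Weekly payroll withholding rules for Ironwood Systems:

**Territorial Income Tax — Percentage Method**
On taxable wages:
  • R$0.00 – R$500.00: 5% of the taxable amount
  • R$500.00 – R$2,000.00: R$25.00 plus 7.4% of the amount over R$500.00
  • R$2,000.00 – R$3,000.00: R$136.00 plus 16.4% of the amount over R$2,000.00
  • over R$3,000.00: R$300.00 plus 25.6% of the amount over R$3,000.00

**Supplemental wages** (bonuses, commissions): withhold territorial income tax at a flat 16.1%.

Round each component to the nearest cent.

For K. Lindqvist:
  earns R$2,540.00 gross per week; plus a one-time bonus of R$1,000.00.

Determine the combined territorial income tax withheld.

R$385.56

Territorial Income Tax: taxable = R$2,540.00
  R$136.00 + 16.4% × (R$2,540.00 − R$2,000.00) = R$136.00 + 16.4% × R$540.00 = R$224.56
Supplemental (16.1% flat on bonus): 16.1% × R$1,000.00 = R$161.00
Total territorial income tax: R$224.56 + R$161.00 = R$385.56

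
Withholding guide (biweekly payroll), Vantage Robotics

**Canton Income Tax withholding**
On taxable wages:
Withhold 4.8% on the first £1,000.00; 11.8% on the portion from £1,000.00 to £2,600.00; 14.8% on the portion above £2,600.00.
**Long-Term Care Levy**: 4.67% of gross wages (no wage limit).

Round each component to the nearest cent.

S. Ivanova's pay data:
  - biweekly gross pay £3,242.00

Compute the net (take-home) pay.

Canton Income Tax: taxable = £3,242.00
  £236.80 + 14.8% × (£3,242.00 − £2,600.00) = £236.80 + 14.8% × £642.00 = £331.82
Long-Term Care Levy: 4.67% × £3,242.00 = £151.40
Total withheld: £331.82 + £151.40 = £483.22
Net pay: £3,242.00 − £483.22 = £2,758.78

£2,758.78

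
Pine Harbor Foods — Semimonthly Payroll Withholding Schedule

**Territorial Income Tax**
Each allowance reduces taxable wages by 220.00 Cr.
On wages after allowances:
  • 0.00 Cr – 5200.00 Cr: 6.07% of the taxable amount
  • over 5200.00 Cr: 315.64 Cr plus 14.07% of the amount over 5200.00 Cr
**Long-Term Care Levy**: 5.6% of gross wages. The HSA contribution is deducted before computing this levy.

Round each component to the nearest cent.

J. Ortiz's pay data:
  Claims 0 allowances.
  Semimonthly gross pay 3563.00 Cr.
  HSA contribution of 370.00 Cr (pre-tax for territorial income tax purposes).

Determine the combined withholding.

Territorial Income Tax: taxable = 3563.00 Cr − 370.00 Cr = 3193.00 Cr
  6.07% × 3193.00 Cr = 193.82 Cr
Long-Term Care Levy: 5.6% × 3193.00 Cr = 178.81 Cr
Total: 193.82 Cr + 178.81 Cr = 372.63 Cr

372.63 Cr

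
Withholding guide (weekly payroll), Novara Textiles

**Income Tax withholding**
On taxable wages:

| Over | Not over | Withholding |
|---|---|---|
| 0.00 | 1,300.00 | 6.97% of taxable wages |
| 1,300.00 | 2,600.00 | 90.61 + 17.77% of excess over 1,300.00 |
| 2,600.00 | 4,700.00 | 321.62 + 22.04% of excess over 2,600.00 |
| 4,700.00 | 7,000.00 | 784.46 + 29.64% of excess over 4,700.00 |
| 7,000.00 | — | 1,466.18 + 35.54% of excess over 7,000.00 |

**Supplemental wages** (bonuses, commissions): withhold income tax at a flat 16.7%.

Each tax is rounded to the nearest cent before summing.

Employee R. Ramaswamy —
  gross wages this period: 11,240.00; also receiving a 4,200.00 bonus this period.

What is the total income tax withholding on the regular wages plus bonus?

Income Tax: taxable = 11,240.00
  1,466.18 + 35.54% × (11,240.00 − 7,000.00) = 1,466.18 + 35.54% × 4,240.00 = 2,973.08
Supplemental (16.7% flat on bonus): 16.7% × 4,200.00 = 701.40
Total income tax: 2,973.08 + 701.40 = 3,674.48

3,674.48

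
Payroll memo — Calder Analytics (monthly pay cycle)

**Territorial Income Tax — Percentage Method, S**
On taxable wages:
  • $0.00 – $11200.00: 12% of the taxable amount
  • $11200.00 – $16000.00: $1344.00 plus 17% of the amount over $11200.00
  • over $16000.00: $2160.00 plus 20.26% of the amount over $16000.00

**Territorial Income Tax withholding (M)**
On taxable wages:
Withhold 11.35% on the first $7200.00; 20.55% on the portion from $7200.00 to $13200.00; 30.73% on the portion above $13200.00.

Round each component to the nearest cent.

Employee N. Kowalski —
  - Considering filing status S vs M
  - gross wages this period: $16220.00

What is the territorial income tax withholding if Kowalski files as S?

$2204.57

Territorial Income Tax (S): taxable = $16220.00
  $2160.00 + 20.26% × ($16220.00 − $16000.00) = $2160.00 + 20.26% × $220.00 = $2204.57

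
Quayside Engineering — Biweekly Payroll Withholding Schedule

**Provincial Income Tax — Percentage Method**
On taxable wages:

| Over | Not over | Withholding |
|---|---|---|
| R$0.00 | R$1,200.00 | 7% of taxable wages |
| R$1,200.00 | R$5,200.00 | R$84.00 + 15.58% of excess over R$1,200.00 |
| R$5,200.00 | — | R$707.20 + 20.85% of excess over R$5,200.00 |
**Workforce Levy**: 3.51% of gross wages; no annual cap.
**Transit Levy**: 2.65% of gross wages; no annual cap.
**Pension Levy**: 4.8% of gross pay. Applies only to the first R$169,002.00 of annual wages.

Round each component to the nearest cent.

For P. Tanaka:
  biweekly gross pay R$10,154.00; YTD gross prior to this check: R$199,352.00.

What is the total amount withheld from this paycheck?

R$2,365.60

Provincial Income Tax: taxable = R$10,154.00
  R$707.20 + 20.85% × (R$10,154.00 − R$5,200.00) = R$707.20 + 20.85% × R$4,954.00 = R$1,740.11
Workforce Levy: 3.51% × R$10,154.00 = R$356.41
Transit Levy: 2.65% × R$10,154.00 = R$269.08
Pension Levy: YTD R$199,352.00 ≥ cap R$169,002.00 → R$0.00
Total: R$1,740.11 + R$356.41 + R$269.08 + R$0.00 = R$2,365.60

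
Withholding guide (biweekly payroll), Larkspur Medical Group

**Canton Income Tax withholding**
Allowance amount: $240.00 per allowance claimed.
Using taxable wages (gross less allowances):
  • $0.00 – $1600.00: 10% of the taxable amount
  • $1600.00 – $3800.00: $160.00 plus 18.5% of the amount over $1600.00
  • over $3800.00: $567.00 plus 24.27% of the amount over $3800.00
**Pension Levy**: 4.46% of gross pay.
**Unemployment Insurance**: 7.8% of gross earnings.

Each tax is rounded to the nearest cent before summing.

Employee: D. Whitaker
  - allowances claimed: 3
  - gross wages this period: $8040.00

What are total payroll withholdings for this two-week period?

$2407.00

Canton Income Tax: taxable = $8040.00 − 3×$240.00 = $7320.00
  $567.00 + 24.27% × ($7320.00 − $3800.00) = $567.00 + 24.27% × $3520.00 = $1421.30
Pension Levy: 4.46% × $8040.00 = $358.58
Unemployment Insurance: 7.8% × $8040.00 = $627.12
Total: $1421.30 + $358.58 + $627.12 = $2407.00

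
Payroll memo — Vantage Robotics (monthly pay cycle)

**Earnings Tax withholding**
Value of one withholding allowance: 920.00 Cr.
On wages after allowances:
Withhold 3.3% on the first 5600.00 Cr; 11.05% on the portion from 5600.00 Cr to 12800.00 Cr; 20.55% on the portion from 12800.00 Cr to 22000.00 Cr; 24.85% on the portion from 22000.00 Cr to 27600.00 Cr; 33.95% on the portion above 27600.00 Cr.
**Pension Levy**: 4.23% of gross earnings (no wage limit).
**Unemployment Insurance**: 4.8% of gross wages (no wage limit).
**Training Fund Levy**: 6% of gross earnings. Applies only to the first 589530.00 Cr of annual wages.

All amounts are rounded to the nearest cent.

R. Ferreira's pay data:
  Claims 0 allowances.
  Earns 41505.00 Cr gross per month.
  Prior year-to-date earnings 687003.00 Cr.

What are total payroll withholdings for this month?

12731.25 Cr

Earnings Tax: taxable = 41505.00 Cr
  4262.60 Cr + 33.95% × (41505.00 Cr − 27600.00 Cr) = 4262.60 Cr + 33.95% × 13905.00 Cr = 8983.35 Cr
Pension Levy: 4.23% × 41505.00 Cr = 1755.66 Cr
Unemployment Insurance: 4.8% × 41505.00 Cr = 1992.24 Cr
Training Fund Levy: YTD 687003.00 Cr ≥ cap 589530.00 Cr → 0.00 Cr
Total: 8983.35 Cr + 1755.66 Cr + 1992.24 Cr + 0.00 Cr = 12731.25 Cr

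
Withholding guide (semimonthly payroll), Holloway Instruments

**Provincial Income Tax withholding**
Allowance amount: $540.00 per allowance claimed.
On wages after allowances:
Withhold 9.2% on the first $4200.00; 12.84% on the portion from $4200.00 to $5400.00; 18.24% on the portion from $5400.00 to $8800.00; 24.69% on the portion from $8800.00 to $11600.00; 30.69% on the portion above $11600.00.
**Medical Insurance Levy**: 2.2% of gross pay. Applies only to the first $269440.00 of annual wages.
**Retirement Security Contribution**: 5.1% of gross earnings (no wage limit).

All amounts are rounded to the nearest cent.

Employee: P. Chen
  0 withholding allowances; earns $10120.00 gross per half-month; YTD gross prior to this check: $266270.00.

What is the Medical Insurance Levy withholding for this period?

$69.74

Medical Insurance Levy: cap $269440.00 − YTD $266270.00 = $3170.00 subject; 2.2% × $3170.00 = $69.74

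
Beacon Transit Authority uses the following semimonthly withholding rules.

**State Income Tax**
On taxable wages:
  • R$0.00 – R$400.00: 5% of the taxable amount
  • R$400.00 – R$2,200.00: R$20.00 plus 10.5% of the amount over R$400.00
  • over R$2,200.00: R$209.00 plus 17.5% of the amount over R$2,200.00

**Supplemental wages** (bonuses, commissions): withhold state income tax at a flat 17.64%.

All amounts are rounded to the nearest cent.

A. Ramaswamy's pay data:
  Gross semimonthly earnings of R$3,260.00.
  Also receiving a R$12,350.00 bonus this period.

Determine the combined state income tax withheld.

R$2,573.04

State Income Tax: taxable = R$3,260.00
  R$209.00 + 17.5% × (R$3,260.00 − R$2,200.00) = R$209.00 + 17.5% × R$1,060.00 = R$394.50
Supplemental (17.64% flat on bonus): 17.64% × R$12,350.00 = R$2,178.54
Total state income tax: R$394.50 + R$2,178.54 = R$2,573.04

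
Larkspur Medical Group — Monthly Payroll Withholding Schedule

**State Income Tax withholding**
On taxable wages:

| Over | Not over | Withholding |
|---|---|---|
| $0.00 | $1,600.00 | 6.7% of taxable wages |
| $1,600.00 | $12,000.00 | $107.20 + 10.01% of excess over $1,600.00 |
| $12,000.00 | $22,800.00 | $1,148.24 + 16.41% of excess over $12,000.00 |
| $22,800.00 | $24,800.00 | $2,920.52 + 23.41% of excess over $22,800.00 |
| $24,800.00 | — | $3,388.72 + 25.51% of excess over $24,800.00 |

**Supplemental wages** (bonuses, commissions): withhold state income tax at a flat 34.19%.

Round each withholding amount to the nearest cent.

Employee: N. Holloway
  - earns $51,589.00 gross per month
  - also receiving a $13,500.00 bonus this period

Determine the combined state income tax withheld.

$14,838.24

State Income Tax: taxable = $51,589.00
  $3,388.72 + 25.51% × ($51,589.00 − $24,800.00) = $3,388.72 + 25.51% × $26,789.00 = $10,222.59
Supplemental (34.19% flat on bonus): 34.19% × $13,500.00 = $4,615.65
Total state income tax: $10,222.59 + $4,615.65 = $14,838.24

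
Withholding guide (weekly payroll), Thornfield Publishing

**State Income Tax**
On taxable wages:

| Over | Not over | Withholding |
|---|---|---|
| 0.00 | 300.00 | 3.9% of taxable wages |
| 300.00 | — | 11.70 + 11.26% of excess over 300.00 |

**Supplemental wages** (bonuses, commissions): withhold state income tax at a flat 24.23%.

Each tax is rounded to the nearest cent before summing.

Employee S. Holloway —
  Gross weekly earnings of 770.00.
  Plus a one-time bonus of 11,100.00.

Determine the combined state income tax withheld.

State Income Tax: taxable = 770.00
  11.70 + 11.26% × (770.00 − 300.00) = 11.70 + 11.26% × 470.00 = 64.62
Supplemental (24.23% flat on bonus): 24.23% × 11,100.00 = 2,689.53
Total state income tax: 64.62 + 2,689.53 = 2,754.15

2,754.15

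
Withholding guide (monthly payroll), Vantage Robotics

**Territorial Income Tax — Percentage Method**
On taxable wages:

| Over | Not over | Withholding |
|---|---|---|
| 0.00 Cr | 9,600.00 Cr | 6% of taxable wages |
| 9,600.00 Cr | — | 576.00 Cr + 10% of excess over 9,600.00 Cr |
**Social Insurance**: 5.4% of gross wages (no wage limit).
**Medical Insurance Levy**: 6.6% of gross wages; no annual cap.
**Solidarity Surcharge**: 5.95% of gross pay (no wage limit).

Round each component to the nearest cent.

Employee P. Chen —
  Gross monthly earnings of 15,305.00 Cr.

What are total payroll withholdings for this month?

Territorial Income Tax: taxable = 15,305.00 Cr
  576.00 Cr + 10% × (15,305.00 Cr − 9,600.00 Cr) = 576.00 Cr + 10% × 5,705.00 Cr = 1,146.50 Cr
Social Insurance: 5.4% × 15,305.00 Cr = 826.47 Cr
Medical Insurance Levy: 6.6% × 15,305.00 Cr = 1,010.13 Cr
Solidarity Surcharge: 5.95% × 15,305.00 Cr = 910.65 Cr
Total: 1,146.50 Cr + 826.47 Cr + 1,010.13 Cr + 910.65 Cr = 3,893.75 Cr

3,893.75 Cr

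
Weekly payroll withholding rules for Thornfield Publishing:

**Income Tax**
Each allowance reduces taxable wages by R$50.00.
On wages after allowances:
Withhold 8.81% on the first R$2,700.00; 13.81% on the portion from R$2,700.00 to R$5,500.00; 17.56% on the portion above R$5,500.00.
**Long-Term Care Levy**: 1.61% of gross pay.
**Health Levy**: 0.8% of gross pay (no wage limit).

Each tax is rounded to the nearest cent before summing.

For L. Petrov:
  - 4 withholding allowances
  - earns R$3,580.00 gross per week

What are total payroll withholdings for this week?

R$418.06

Income Tax: taxable = R$3,580.00 − 4×R$50.00 = R$3,380.00
  R$237.87 + 13.81% × (R$3,380.00 − R$2,700.00) = R$237.87 + 13.81% × R$680.00 = R$331.78
Long-Term Care Levy: 1.61% × R$3,580.00 = R$57.64
Health Levy: 0.8% × R$3,580.00 = R$28.64
Total: R$331.78 + R$57.64 + R$28.64 = R$418.06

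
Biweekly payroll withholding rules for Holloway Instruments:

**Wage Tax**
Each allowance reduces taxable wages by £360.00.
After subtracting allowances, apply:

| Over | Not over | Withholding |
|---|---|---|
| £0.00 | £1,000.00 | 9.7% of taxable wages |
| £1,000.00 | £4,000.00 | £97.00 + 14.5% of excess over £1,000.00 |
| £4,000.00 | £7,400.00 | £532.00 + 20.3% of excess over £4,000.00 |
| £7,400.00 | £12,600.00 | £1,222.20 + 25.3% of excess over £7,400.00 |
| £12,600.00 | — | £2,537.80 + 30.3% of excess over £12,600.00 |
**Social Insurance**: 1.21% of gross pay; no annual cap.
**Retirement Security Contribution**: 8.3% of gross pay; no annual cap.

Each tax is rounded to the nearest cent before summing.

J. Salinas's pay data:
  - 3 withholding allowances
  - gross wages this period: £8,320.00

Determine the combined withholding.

Wage Tax: taxable = £8,320.00 − 3×£360.00 = £7,240.00
  £532.00 + 20.3% × (£7,240.00 − £4,000.00) = £532.00 + 20.3% × £3,240.00 = £1,189.72
Social Insurance: 1.21% × £8,320.00 = £100.67
Retirement Security Contribution: 8.3% × £8,320.00 = £690.56
Total: £1,189.72 + £100.67 + £690.56 = £1,980.95

£1,980.95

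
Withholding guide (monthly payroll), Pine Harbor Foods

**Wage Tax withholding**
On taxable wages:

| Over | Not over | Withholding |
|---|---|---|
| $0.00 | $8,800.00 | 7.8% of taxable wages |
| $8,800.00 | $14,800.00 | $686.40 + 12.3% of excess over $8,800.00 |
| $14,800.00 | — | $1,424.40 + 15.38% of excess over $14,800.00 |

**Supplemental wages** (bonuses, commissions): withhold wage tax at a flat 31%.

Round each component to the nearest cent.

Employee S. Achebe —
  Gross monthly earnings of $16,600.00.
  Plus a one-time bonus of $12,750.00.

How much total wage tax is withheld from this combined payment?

Wage Tax: taxable = $16,600.00
  $1,424.40 + 15.38% × ($16,600.00 − $14,800.00) = $1,424.40 + 15.38% × $1,800.00 = $1,701.24
Supplemental (31% flat on bonus): 31% × $12,750.00 = $3,952.50
Total wage tax: $1,701.24 + $3,952.50 = $5,653.74

$5,653.74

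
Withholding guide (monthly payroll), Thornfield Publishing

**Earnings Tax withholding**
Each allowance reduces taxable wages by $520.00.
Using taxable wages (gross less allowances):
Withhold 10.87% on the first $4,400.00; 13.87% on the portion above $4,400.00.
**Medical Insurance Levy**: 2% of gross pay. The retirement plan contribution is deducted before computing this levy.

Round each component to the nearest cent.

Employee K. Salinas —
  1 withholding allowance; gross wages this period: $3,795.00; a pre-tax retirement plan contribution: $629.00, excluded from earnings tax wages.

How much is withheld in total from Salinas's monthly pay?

$350.94

Earnings Tax: taxable = $3,795.00 − $629.00 − 1×$520.00 = $2,646.00
  10.87% × $2,646.00 = $287.62
Medical Insurance Levy: 2% × $3,166.00 = $63.32
Total: $287.62 + $63.32 = $350.94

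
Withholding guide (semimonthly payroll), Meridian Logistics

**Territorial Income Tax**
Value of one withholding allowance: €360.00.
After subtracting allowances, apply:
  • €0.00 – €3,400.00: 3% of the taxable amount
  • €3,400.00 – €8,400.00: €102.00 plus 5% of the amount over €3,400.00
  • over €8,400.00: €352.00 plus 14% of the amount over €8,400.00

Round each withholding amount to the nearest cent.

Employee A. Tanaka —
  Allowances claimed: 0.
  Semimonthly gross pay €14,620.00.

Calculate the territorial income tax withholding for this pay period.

Territorial Income Tax: taxable = €14,620.00
  €352.00 + 14% × (€14,620.00 − €8,400.00) = €352.00 + 14% × €6,220.00 = €1,222.80

€1,222.80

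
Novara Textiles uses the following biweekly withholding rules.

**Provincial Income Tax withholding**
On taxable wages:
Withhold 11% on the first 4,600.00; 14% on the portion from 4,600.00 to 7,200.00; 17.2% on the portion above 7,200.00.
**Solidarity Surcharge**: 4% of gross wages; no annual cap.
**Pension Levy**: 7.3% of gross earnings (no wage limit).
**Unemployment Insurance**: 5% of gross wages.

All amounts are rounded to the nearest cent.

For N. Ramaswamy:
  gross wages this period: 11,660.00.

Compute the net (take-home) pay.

Provincial Income Tax: taxable = 11,660.00
  870.00 + 17.2% × (11,660.00 − 7,200.00) = 870.00 + 17.2% × 4,460.00 = 1,637.12
Solidarity Surcharge: 4% × 11,660.00 = 466.40
Pension Levy: 7.3% × 11,660.00 = 851.18
Unemployment Insurance: 5% × 11,660.00 = 583.00
Total withheld: 1,637.12 + 466.40 + 851.18 + 583.00 = 3,537.70
Net pay: 11,660.00 − 3,537.70 = 8,122.30

8,122.30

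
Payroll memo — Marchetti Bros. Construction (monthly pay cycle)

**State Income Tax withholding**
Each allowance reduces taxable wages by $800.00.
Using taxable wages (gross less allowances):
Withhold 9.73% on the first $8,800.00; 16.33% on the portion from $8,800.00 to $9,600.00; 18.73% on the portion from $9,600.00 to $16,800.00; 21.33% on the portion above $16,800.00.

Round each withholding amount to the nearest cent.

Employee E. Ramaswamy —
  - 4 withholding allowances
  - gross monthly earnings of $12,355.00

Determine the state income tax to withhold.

$914.21

State Income Tax: taxable = $12,355.00 − 4×$800.00 = $9,155.00
  $856.24 + 16.33% × ($9,155.00 − $8,800.00) = $856.24 + 16.33% × $355.00 = $914.21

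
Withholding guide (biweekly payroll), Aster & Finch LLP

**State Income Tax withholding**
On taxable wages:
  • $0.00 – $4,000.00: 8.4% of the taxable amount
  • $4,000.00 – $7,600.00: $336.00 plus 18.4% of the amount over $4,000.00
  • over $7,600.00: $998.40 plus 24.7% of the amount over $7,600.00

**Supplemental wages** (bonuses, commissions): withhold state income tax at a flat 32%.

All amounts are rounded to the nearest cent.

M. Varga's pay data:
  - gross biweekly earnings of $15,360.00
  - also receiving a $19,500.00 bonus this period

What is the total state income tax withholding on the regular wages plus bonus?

$9,155.12

State Income Tax: taxable = $15,360.00
  $998.40 + 24.7% × ($15,360.00 − $7,600.00) = $998.40 + 24.7% × $7,760.00 = $2,915.12
Supplemental (32% flat on bonus): 32% × $19,500.00 = $6,240.00
Total state income tax: $2,915.12 + $6,240.00 = $9,155.12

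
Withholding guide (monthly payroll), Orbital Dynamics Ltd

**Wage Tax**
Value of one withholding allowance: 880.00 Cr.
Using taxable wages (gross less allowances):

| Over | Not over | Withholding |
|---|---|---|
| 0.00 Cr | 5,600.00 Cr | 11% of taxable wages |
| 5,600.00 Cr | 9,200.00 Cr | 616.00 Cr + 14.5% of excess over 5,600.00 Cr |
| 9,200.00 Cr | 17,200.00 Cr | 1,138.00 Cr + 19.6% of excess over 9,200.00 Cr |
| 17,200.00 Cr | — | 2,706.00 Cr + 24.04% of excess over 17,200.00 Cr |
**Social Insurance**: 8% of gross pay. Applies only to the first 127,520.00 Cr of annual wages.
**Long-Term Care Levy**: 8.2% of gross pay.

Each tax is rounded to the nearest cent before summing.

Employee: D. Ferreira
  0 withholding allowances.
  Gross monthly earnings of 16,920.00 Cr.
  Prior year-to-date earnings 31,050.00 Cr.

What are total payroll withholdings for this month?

5,392.16 Cr

Wage Tax: taxable = 16,920.00 Cr
  1,138.00 Cr + 19.6% × (16,920.00 Cr − 9,200.00 Cr) = 1,138.00 Cr + 19.6% × 7,720.00 Cr = 2,651.12 Cr
Social Insurance: 8% × 16,920.00 Cr = 1,353.60 Cr
Long-Term Care Levy: 8.2% × 16,920.00 Cr = 1,387.44 Cr
Total: 2,651.12 Cr + 1,353.60 Cr + 1,387.44 Cr = 5,392.16 Cr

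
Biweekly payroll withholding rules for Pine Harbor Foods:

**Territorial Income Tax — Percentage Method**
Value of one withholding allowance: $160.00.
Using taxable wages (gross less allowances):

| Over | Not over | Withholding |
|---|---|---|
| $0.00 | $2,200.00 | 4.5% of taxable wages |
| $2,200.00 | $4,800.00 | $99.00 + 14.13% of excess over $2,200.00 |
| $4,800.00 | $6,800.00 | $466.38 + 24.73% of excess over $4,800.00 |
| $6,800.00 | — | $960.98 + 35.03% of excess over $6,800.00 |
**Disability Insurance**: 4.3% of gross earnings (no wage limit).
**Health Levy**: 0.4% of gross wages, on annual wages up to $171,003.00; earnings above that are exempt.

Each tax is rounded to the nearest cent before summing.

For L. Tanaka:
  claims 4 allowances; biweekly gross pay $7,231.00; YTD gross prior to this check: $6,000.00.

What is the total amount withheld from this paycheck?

$1,249.14

Territorial Income Tax: taxable = $7,231.00 − 4×$160.00 = $6,591.00
  $466.38 + 24.73% × ($6,591.00 − $4,800.00) = $466.38 + 24.73% × $1,791.00 = $909.29
Disability Insurance: 4.3% × $7,231.00 = $310.93
Health Levy: 0.4% × $7,231.00 = $28.92
Total: $909.29 + $310.93 + $28.92 = $1,249.14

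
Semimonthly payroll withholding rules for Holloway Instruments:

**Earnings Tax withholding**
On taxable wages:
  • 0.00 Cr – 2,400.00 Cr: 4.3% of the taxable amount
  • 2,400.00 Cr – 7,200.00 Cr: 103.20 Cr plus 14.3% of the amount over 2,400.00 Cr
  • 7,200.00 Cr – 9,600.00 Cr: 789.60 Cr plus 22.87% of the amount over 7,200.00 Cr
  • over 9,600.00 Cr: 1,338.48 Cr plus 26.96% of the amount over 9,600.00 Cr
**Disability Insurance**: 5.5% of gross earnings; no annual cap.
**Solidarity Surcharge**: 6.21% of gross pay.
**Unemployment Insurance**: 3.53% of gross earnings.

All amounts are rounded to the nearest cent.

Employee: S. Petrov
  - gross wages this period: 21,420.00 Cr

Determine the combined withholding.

7,789.56 Cr

Earnings Tax: taxable = 21,420.00 Cr
  1,338.48 Cr + 26.96% × (21,420.00 Cr − 9,600.00 Cr) = 1,338.48 Cr + 26.96% × 11,820.00 Cr = 4,525.15 Cr
Disability Insurance: 5.5% × 21,420.00 Cr = 1,178.10 Cr
Solidarity Surcharge: 6.21% × 21,420.00 Cr = 1,330.18 Cr
Unemployment Insurance: 3.53% × 21,420.00 Cr = 756.13 Cr
Total: 4,525.15 Cr + 1,178.10 Cr + 1,330.18 Cr + 756.13 Cr = 7,789.56 Cr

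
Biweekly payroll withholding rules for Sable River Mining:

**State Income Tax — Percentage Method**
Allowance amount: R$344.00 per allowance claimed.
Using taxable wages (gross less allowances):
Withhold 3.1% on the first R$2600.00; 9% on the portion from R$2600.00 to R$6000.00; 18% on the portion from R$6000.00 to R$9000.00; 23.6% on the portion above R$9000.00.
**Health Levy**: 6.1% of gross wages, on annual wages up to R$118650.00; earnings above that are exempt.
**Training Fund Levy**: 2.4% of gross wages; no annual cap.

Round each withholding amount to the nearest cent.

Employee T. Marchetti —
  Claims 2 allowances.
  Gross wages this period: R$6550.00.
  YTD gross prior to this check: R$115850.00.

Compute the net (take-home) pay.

R$5847.82

State Income Tax: taxable = R$6550.00 − 2×R$344.00 = R$5862.00
  R$80.60 + 9% × (R$5862.00 − R$2600.00) = R$80.60 + 9% × R$3262.00 = R$374.18
Health Levy: cap R$118650.00 − YTD R$115850.00 = R$2800.00 subject; 6.1% × R$2800.00 = R$170.80
Training Fund Levy: 2.4% × R$6550.00 = R$157.20
Total withheld: R$374.18 + R$170.80 + R$157.20 = R$702.18
Net pay: R$6550.00 − R$702.18 = R$5847.82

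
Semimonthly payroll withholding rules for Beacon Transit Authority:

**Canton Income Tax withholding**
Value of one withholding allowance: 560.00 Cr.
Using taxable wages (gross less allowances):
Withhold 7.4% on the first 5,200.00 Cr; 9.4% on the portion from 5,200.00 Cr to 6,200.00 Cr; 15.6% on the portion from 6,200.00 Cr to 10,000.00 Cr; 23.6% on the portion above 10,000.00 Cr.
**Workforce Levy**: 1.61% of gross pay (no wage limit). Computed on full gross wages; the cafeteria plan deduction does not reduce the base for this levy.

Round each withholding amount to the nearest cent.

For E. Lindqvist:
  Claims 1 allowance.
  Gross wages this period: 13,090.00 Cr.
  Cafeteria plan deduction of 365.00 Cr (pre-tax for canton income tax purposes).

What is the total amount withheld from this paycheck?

Canton Income Tax: taxable = 13,090.00 Cr − 365.00 Cr − 1×560.00 Cr = 12,165.00 Cr
  1,071.60 Cr + 23.6% × (12,165.00 Cr − 10,000.00 Cr) = 1,071.60 Cr + 23.6% × 2,165.00 Cr = 1,582.54 Cr
Workforce Levy: 1.61% × 13,090.00 Cr = 210.75 Cr
Total: 1,582.54 Cr + 210.75 Cr = 1,793.29 Cr

1,793.29 Cr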